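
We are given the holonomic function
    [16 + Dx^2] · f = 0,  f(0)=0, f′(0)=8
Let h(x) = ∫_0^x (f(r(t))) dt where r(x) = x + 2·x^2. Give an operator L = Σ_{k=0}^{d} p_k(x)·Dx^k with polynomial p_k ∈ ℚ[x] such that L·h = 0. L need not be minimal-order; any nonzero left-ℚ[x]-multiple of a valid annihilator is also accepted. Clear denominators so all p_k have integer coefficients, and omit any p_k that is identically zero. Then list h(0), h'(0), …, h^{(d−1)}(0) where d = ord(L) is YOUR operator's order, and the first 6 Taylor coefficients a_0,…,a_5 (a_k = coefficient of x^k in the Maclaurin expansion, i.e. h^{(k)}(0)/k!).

L = (16 + 192·x + 768·x^2 + 1024·x^3)·Dx - 4·Dx^2 + (1 + 4·x)·Dx^3  (order 3).
h: a_k = 0, 0, 4, 16/3, -16/3, -128/5, …
ICs: h(0) = 0, h′(0) = 0, h′′(0) = 8.

f: a_k = 0, 8, 0, -64/3, 0, 256/15, …
h₀=f(r): pull back L_f along r ⇒ L₀.
h=∫₀ˣh₀: take L = L₀·Dx.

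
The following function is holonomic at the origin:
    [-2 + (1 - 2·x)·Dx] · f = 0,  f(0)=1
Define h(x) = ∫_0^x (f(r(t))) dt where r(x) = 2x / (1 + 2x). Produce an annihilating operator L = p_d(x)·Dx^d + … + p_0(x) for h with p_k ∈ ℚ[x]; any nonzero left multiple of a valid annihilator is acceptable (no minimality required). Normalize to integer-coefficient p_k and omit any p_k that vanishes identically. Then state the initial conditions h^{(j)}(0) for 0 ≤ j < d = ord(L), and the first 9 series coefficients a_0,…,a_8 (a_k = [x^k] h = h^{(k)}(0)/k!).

f: a_k = 1, 2, 4, 8, 16, 32, 64, 128, 256, …
L₀ from L_f via x↦r, Dx↦r'^{-1}Dx.
∫: right-multiply L₀ by Dx.
L = 4·Dx + (-1 + 4·x^2)·Dx^2  (order 2).
h: a_k = 0, 1, 2, 8/3, 4, 32/5, 32/3, 128/7, 32, …
ICs: h(0) = 0, h′(0) = 1.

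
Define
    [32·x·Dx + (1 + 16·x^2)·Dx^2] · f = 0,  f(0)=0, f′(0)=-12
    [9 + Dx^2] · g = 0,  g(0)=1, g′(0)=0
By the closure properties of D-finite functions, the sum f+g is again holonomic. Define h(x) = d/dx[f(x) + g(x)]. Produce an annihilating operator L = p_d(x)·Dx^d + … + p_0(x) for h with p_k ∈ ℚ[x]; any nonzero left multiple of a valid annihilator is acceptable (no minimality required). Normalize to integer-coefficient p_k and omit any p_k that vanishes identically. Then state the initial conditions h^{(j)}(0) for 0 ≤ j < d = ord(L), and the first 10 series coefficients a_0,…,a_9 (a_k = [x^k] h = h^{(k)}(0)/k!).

L = (-52704·x + 967680·x^3 + 663552·x^5) + (-207 + 13104·x^2 + 283392·x^4 + 331776·x^6)·Dx + (-5856·x + 107520·x^3 + 73728·x^5)·Dx^2 + (-23 + 1456·x^2 + 31488·x^4 + 36864·x^6)·Dx^3  (order 3).
h: a_k = -12, -9, 192, 27/2, -3072, -243/40, 49152, 729/560, -786432, -729/4480, …
ICs: h(0) = -12, h′(0) = -9, h′′(0) = 384.

f: a_k = 0, -12, 0, 64, 0, -3072/5, 0, 49152/7, 0, -262144/3, …
g: a_k = 1, 0, -9/2, 0, 27/8, 0, -81/80, 0, 729/4480, 0, …
f+g: L₀ = lclm(L_f,L_g), ord ≤ 2+2.
h₀' ⇒ L via d/dx closure of L₀.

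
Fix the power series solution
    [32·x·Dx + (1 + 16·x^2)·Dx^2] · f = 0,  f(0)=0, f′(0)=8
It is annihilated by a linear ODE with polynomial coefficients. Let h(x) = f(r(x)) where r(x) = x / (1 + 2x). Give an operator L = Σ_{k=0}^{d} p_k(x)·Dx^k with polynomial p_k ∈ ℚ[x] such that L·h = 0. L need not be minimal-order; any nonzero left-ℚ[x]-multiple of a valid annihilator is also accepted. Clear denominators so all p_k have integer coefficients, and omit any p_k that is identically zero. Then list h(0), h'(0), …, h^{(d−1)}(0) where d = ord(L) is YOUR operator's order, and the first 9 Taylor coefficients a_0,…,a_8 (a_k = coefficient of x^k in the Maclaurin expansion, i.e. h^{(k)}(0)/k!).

L = (4 + 40·x)·Dx + (1 + 4·x + 20·x^2)·Dx^2  (order 2).
h: a_k = 0, 8, -16, -32/3, 192, -2432/5, -2816/3, 71168/7, -21504, …
ICs: h(0) = 0, h′(0) = 8.

f: a_k = 0, 8, 0, -128/3, 0, 2048/5, 0, -32768/7, 0, …
Change of var in L_f (x↦r) gives L₀.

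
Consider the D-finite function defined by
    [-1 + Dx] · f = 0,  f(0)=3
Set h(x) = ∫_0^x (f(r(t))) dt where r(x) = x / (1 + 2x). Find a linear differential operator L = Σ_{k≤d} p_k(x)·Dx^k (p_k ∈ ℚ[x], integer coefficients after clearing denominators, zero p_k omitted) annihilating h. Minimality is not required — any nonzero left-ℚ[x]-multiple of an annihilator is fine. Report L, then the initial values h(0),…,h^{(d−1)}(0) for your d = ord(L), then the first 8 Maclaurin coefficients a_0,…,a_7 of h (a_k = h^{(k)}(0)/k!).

L = -Dx + (1 + 4·x + 4·x^2)·Dx^2  (order 2).
h: a_k = 0, 3, 3/2, -3/2, 13/8, -71/40, 147/80, -2699/1680, …
ICs: h(0) = 0, h′(0) = 3.

f: a_k = 3, 3, 3/2, 1/2, 1/8, 1/40, 1/240, 1/1680, …
Substitute x→r, Dx→(1/r')Dx; clear ⇒ L₀.
∫: right-multiply L₀ by Dx.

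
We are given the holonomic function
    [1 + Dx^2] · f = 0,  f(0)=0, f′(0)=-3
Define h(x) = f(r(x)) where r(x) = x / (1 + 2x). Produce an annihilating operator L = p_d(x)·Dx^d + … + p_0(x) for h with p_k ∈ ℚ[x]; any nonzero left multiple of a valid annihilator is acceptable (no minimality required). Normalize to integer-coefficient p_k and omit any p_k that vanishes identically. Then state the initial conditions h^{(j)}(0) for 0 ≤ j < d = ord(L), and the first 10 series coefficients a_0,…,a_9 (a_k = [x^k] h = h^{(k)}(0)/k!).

f: a_k = 0, -3, 0, 1/2, 0, -1/40, 0, 1/1680, 0, -1/120960, …
h₀=f(r): pull back L_f along r ⇒ L₀.
L = 1 + (4 + 24·x + 48·x^2 + 32·x^3)·Dx + (1 + 8·x + 24·x^2 + 32·x^3 + 16·x^4)·Dx^2  (order 2).
h: a_k = 0, -3, 6, -23/2, 21, -1441/40, 225/4, -123479/1680, 6599/120, 12104063/120960, …
ICs: h(0) = 0, h′(0) = -3.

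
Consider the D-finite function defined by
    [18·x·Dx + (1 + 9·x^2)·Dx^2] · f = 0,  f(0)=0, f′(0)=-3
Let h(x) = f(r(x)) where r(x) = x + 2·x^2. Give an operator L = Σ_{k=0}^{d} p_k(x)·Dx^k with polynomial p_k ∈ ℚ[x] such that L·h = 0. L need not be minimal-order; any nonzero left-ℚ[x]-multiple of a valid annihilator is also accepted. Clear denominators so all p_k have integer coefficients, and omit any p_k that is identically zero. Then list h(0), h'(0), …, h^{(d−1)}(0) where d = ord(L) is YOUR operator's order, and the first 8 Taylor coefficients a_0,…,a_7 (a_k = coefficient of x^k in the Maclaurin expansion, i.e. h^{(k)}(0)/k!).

f: a_k = 0, -3, 0, 9, 0, -243/5, 0, 2187/7, …
h₀=f(r): pull back L_f along r ⇒ L₀.
L = (-4 + 18·x + 144·x^2 + 432·x^3 + 432·x^4)·Dx + (1 + 4·x + 9·x^2 + 72·x^3 + 180·x^4 + 144·x^5)·Dx^2  (order 2).
h: a_k = 0, -3, -6, 9, 54, 297/5, -414, -11421/7, …
ICs: h(0) = 0, h′(0) = -3.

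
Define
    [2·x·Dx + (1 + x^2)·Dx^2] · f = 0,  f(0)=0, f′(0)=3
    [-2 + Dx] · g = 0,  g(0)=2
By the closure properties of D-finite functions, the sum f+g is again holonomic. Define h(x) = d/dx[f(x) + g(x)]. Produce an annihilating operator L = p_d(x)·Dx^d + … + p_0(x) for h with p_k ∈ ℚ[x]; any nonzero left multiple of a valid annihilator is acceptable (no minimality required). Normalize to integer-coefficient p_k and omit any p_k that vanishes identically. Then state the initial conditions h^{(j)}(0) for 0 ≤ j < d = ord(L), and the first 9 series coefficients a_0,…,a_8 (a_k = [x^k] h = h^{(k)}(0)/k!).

L = (2 - 4·x - 6·x^2 - 4·x^3) + (-3 - x^2 - 2·x^4)·Dx + (1 + x + 2·x^2 + x^3 + x^4)·Dx^2  (order 2).
h: a_k = 7, 8, 5, 16/3, 17/3, 16/15, -119/45, 32/315, 953/315, …
ICs: h(0) = 7, h′(0) = 8.

f: a_k = 0, 3, 0, -1, 0, 3/5, 0, -3/7, 0, …
g: a_k = 2, 4, 4, 8/3, 4/3, 8/15, 8/45, 16/315, 4/315, …
Weyl lclm of L_f,L_g ⇒ L₀ (ord ≤ 3).
Differentiate: ansatz ord ≤ ord L₀ ⇒ L.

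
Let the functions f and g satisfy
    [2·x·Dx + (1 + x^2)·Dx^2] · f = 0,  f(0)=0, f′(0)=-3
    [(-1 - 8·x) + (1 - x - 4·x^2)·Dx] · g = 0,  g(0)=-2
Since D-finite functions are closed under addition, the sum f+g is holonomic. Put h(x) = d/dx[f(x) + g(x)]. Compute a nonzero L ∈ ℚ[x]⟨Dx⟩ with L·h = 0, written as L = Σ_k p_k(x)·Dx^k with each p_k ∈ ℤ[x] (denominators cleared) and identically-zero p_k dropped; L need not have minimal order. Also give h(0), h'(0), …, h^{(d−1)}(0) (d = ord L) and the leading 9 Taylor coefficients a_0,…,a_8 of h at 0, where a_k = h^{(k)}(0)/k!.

f: a_k = 0, -3, 0, 1, 0, -3/5, 0, 3/7, 0, …
g: a_k = -2, -2, -10, -18, -58, -130, -362, -882, -2330, …
Weyl lclm of L_f,L_g ⇒ L₀ (ord ≤ 3).
Derive L from L₀ (diff closure).
L = (10 - 40·x - 478·x^2 - 864·x^3 - 2496·x^4 - 384·x^6) + (-28 - 246·x - 316·x^2 - 1182·x^3 - 752·x^4 - 2048·x^5 - 48·x^6 - 384·x^7)·Dx + (5 + 8·x + 32·x^2 - 104·x^3 - 197·x^4 - 128·x^5 - 288·x^6 - 16·x^7 - 64·x^8)·Dx^2  (order 2).
h: a_k = -5, -20, -51, -232, -653, -2172, -6171, -18640, -52725, …
ICs: h(0) = -5, h′(0) = -20.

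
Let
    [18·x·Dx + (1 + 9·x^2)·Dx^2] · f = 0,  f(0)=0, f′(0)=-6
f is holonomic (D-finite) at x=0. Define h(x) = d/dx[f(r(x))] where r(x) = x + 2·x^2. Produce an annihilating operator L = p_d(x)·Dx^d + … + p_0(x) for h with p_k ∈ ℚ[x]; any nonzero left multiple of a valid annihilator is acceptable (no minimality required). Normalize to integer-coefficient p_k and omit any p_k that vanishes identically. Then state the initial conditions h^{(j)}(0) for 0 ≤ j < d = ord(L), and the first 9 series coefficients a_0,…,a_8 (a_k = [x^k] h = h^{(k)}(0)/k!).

L = (-4 + 18·x + 144·x^2 + 432·x^3 + 432·x^4) + (1 + 4·x + 9·x^2 + 72·x^3 + 180·x^4 + 144·x^5)·Dx  (order 1).
h: a_k = -6, -24, 54, 432, 594, -4968, -22842, 7776, 363042, …
ICs: h(0) = -6.

f: a_k = 0, -6, 0, 18, 0, -486/5, 0, 4374/7, 0, …
Substitute x→r, Dx→(1/r')Dx; clear ⇒ L₀.
Differentiate: ansatz ord ≤ ord L₀ ⇒ L.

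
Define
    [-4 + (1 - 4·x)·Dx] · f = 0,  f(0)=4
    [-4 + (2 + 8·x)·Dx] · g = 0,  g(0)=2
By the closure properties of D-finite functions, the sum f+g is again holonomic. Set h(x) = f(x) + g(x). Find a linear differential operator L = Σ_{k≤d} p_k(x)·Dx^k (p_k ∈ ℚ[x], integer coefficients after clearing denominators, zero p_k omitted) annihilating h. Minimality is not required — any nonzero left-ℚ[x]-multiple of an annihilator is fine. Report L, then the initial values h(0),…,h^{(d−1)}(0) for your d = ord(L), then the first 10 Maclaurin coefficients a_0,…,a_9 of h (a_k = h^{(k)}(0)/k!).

f: a_k = 4, 16, 64, 256, 1024, 4096, 16384, 65536, 262144, 1048576, …
g: a_k = 2, 4, -4, 8, -20, 56, -168, 528, -1716, 5720, …
Sum ⇒ L₀ = lclm(L_f,L_g) in ℚ(x)⟨Dx⟩.
L = (-40 - 96·x) + (18 + 112·x + 288·x^2)·Dx + (-1 - 12·x + 16·x^2 + 192·x^3)·Dx^2  (order 2).
h: a_k = 6, 20, 60, 264, 1004, 4152, 16216, 66064, 260428, 1054296, …
ICs: h(0) = 6, h′(0) = 20.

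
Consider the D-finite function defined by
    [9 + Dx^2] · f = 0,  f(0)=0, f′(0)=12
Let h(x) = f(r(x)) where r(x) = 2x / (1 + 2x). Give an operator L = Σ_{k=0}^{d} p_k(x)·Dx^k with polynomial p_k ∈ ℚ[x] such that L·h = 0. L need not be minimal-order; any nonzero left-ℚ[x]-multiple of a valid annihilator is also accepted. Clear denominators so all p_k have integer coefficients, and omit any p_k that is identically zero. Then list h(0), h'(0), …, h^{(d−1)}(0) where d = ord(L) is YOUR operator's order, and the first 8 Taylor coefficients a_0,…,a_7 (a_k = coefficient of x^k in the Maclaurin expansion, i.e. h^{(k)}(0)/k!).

f: a_k = 0, 12, 0, -18, 0, 81/10, 0, -243/140, …
h₀=f(r): pull back L_f along r ⇒ L₀.
L = 36 + (4 + 24·x + 48·x^2 + 32·x^3)·Dx + (1 + 8·x + 24·x^2 + 32·x^3 + 16·x^4)·Dx^2  (order 2).
h: a_k = 0, 24, -48, -48, 672, -14064/5, 8160, -619296/35, …
ICs: h(0) = 0, h′(0) = 24.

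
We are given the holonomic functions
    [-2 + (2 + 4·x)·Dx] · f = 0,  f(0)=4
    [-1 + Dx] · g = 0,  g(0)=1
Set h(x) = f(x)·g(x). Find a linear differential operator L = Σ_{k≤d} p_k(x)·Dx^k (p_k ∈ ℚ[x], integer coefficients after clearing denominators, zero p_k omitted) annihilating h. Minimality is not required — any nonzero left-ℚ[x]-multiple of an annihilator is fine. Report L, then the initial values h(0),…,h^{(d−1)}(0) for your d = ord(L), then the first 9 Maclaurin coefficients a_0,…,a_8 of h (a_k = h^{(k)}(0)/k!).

L = (-2 - 2·x) + (1 + 2·x)·Dx  (order 1).
h: a_k = 4, 8, 4, 8/3, -2/3, 28/15, -122/45, 1388/315, -4591/630, …
ICs: h(0) = 4.

f: a_k = 4, 4, -2, 2, -5/2, 7/2, -21/4, 33/4, -429/32, …
g: a_k = 1, 1, 1/2, 1/6, 1/24, 1/120, 1/720, 1/5040, 1/40320, …
Sym-product of L_f,L_g gives L₀ (≤ ord 1).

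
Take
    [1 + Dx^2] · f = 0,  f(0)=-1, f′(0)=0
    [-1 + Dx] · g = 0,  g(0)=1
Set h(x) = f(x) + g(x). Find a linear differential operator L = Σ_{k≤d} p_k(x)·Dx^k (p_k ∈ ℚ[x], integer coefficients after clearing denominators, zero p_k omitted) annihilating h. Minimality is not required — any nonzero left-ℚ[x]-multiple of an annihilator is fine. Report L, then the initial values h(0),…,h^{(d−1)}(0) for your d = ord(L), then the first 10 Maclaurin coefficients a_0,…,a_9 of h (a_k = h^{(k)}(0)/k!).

L = -1 + Dx - Dx^2 + Dx^3  (order 3).
h: a_k = 0, 1, 1, 1/6, 0, 1/120, 1/360, 1/5040, 0, 1/362880, …
ICs: h(0) = 0, h′(0) = 1, h′′(0) = 2.

f: a_k = -1, 0, 1/2, 0, -1/24, 0, 1/720, 0, -1/40320, 0, …
g: a_k = 1, 1, 1/2, 1/6, 1/24, 1/120, 1/720, 1/5040, 1/40320, 1/362880, …
Weyl lclm of L_f,L_g ⇒ L₀ (ord ≤ 3).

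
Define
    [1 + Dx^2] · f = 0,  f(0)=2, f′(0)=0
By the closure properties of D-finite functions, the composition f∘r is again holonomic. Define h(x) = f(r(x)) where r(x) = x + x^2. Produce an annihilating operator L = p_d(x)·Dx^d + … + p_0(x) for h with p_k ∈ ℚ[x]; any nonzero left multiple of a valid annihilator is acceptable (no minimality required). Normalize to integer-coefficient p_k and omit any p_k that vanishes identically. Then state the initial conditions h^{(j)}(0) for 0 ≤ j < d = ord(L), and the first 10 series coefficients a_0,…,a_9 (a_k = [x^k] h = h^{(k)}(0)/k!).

L = (1 + 6·x + 12·x^2 + 8·x^3) - 2·Dx + (1 + 2·x)·Dx^2  (order 2).
h: a_k = 2, 0, -1, -2, -11/12, 1/3, 179/360, 19/60, 841/20160, -139/2520, …
ICs: h(0) = 2, h′(0) = 0.

f: a_k = 2, 0, -1, 0, 1/12, 0, -1/360, 0, 1/20160, 0, …
Change of var in L_f (x↦r) gives L₀.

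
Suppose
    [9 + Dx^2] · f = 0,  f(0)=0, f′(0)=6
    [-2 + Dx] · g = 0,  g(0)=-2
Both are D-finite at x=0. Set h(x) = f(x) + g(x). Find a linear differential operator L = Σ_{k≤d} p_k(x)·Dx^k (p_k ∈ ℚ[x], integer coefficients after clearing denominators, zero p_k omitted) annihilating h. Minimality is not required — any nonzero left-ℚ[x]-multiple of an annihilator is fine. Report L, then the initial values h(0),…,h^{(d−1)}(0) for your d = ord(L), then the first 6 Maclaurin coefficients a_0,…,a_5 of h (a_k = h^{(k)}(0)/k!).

L = -18 + 9·Dx - 2·Dx^2 + Dx^3  (order 3).
h: a_k = -2, 2, -4, -35/3, -4/3, 211/60, …
ICs: h(0) = -2, h′(0) = 2, h′′(0) = -8.

f: a_k = 0, 6, 0, -9, 0, 81/20, …
g: a_k = -2, -4, -4, -8/3, -4/3, -8/15, …
L₀ := lclm(L_f,L_g); ord L₀ ≤ 2+1.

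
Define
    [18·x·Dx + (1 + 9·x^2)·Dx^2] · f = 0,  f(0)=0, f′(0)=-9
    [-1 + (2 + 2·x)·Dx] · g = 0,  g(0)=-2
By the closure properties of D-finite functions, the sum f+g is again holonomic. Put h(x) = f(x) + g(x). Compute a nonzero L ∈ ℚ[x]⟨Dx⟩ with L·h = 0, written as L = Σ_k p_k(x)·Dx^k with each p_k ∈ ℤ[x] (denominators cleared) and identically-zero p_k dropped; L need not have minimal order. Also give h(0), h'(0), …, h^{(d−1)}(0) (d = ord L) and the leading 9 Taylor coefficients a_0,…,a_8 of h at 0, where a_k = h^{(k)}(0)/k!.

L = (-36 - 90·x + 972·x^2 + 486·x^3)·Dx + (-75 - 144·x + 1818·x^2 + 3888·x^3 + 1701·x^4)·Dx^2 + (-2 + 70·x + 108·x^2 + 684·x^3 + 1134·x^4 + 486·x^5)·Dx^3  (order 3).
h: a_k = -2, -10, 1/4, 215/8, 5/64, -93347/640, 21/512, 6718233/7168, 429/16384, …
ICs: h(0) = -2, h′(0) = -10, h′′(0) = 1/2.

f: a_k = 0, -9, 0, 27, 0, -729/5, 0, 6561/7, 0, …
g: a_k = -2, -1, 1/4, -1/8, 5/64, -7/128, 21/512, -33/1024, 429/16384, …
Sum ⇒ L₀ = lclm(L_f,L_g) in ℚ(x)⟨Dx⟩.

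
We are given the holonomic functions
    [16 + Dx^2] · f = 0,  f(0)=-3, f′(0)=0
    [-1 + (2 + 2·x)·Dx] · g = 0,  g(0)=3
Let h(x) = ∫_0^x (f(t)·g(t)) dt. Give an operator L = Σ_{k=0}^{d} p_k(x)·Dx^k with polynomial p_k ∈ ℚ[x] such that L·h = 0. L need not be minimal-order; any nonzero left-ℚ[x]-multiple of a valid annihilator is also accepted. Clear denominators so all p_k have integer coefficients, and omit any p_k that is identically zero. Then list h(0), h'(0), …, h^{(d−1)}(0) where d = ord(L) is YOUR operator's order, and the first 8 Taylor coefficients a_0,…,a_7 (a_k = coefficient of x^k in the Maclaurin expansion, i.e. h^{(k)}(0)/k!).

f: a_k = -3, 0, 24, 0, -32, 0, 256/15, 0, …
g: a_k = 3, 3/2, -3/8, 3/16, -15/128, 21/256, -63/1024, 99/2048, …
f·g: L₀ = L_f ⊗_s L_g, ord ≤ 2·1.
h=∫h₀ ⇒ L = L₀·Dx.
L = (67 + 128·x + 64·x^2)·Dx + (-4 - 4·x)·Dx^2 + (4 + 8·x + 4·x^2)·Dx^3  (order 3).
h: a_k = 0, -9, -9/4, 195/8, 567/64, -2679/128, -3733/512, 310129/35840, …
ICs: h(0) = 0, h′(0) = -9, h′′(0) = -9/2.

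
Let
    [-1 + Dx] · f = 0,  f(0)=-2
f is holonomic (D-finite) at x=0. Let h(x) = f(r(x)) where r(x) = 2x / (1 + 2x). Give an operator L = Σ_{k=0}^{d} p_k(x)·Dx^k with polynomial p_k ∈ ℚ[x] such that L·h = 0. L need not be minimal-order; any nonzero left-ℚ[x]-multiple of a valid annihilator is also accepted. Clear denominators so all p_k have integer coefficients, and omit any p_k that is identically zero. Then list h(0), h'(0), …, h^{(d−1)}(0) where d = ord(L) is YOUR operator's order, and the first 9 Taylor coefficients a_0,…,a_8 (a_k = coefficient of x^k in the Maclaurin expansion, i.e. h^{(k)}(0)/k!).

L = -2 + (1 + 4·x + 4·x^2)·Dx  (order 1).
h: a_k = -2, -4, 4, -8/3, -4/3, 152/15, -1208/45, 17456/315, -31364/315, …
ICs: h(0) = -2.

f: a_k = -2, -2, -1, -1/3, -1/12, -1/60, -1/360, -1/2520, -1/20160, …
h₀=f(r): pull back L_f along r ⇒ L₀.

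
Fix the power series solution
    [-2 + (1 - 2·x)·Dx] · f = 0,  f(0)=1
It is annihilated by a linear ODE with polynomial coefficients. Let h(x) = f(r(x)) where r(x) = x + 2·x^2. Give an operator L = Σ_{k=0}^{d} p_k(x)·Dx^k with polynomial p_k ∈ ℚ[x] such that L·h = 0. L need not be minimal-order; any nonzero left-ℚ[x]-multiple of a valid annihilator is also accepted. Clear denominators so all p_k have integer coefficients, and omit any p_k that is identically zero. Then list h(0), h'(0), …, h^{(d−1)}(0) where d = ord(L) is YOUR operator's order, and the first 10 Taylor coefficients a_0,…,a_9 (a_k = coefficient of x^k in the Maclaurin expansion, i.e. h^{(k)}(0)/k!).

f: a_k = 1, 2, 4, 8, 16, 32, 64, 128, 256, 512, …
f∘r: x↦r, Dx↦Dx/r' in L_f ⇒ L₀.
L = (2 + 8·x) + (-1 + 2·x + 4·x^2)·Dx  (order 1).
h: a_k = 1, 2, 8, 24, 80, 256, 832, 2688, 8704, 28160, …
ICs: h(0) = 1.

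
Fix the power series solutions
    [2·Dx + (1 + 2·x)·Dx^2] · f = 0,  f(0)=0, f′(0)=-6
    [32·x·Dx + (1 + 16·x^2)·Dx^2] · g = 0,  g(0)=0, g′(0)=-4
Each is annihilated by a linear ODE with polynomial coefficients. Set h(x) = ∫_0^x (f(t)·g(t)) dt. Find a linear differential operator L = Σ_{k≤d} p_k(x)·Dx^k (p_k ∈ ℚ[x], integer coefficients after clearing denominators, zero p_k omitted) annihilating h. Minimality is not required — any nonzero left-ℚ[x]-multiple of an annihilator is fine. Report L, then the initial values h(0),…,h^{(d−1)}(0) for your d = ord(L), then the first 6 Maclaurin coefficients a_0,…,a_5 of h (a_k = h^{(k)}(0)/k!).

L = (2304 + 8960·x + 114688·x^2 + 552960·x^3 + 983040·x^4 + 851968·x^5 + 1048576·x^7)·Dx^2 + (1032 + 14720·x + 111872·x^2 + 616448·x^3 + 1884160·x^4 + 3047424·x^5 + 2293760·x^6 + 1572864·x^7 + 3670016·x^8)·Dx^3 + (72 + 2512·x + 19968·x^2 + 99072·x^3 + 393216·x^4 + 1019904·x^5 + 1572864·x^6 + 1376256·x^7 + 1572864·x^8 + 2097152·x^9)·Dx^4 + (17 + 132·x + 964·x^2 + 4864·x^3 + 18432·x^4 + 55296·x^5 + 129024·x^6 + 196608·x^7 + 196608·x^8 + 262144·x^9 + 262144·x^10)·Dx^5  (order 5).
h: a_k = 0, 0, 0, 8, -6, -96/5, …
ICs: h(0) = 0, h′(0) = 0, h′′(0) = 0, h′′′(0) = 48, h′′′′(0) = -144.

f: a_k = 0, -6, 6, -8, 12, -96/5, …
g: a_k = 0, -4, 0, 64/3, 0, -1024/5, …
L₀ := L_f ⊗_s L_g (sym. prod.), ord ≤ 4.
Integrate: L := L₀·Dx.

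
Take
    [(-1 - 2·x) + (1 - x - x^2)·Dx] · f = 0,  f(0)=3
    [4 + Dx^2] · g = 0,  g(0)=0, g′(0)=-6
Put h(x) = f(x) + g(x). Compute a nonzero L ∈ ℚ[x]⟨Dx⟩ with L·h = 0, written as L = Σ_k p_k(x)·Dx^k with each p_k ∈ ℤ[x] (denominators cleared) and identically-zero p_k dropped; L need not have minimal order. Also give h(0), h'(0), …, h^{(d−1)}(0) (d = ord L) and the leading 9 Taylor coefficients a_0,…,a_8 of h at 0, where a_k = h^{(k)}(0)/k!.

f: a_k = 3, 3, 6, 9, 15, 24, 39, 63, 102, …
g: a_k = 0, -6, 0, 4, 0, -4/5, 0, 8/105, 0, …
f+g: L₀ = lclm(L_f,L_g), ord ≤ 1+2.
L = (44 + 96·x + 32·x^2 + 48·x^3 + 40·x^4 + 16·x^5) + (-16 + 20·x + 8·x^2 - 16·x^3 + 12·x^4 + 24·x^5 + 8·x^6)·Dx + (11 + 24·x + 8·x^2 + 12·x^3 + 10·x^4 + 4·x^5)·Dx^2 + (-4 + 5·x + 2·x^2 - 4·x^3 + 3·x^4 + 6·x^5 + 2·x^6)·Dx^3  (order 3).
h: a_k = 3, -3, 6, 13, 15, 116/5, 39, 6623/105, 102, …
ICs: h(0) = 3, h′(0) = -3, h′′(0) = 12.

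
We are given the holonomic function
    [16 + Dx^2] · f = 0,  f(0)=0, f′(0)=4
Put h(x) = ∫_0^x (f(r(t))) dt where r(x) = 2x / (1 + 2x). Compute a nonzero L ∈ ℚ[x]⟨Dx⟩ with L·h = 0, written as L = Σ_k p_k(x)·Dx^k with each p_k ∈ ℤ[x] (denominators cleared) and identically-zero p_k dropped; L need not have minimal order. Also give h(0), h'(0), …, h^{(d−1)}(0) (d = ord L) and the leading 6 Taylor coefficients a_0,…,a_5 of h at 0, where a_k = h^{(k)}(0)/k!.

f: a_k = 0, 4, 0, -32/3, 0, 128/15, …
Change of var in L_f (x↦r) gives L₀.
∫: right-multiply L₀ by Dx.
L = 64·Dx + (4 + 24·x + 48·x^2 + 32·x^3)·Dx^2 + (1 + 8·x + 24·x^2 + 32·x^3 + 16·x^4)·Dx^3  (order 3).
h: a_k = 0, 0, 4, -16/3, -40/3, 448/5, …
ICs: h(0) = 0, h′(0) = 0, h′′(0) = 8.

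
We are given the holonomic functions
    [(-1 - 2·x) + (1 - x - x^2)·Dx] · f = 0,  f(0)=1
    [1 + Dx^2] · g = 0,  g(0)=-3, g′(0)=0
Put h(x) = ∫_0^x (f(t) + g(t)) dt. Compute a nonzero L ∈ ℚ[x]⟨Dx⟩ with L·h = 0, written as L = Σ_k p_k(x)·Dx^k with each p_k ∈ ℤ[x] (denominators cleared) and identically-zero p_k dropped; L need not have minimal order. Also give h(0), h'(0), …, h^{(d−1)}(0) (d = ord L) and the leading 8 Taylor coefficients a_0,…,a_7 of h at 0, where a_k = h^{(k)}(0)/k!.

f: a_k = 1, 1, 2, 3, 5, 8, 13, 21, …
g: a_k = -3, 0, 3/2, 0, -1/8, 0, 1/240, 0, …
Sum ⇒ L₀ = lclm(L_f,L_g) in ℚ(x)⟨Dx⟩.
∫: right-multiply L₀ by Dx.
L = (19 + 48·x + 31·x^2 + 24·x^3 + 5·x^4 + 2·x^5)·Dx + (-5 + x + 4·x^2 + 7·x^3 + 6·x^4 + 3·x^5 + x^6)·Dx^2 + (19 + 48·x + 31·x^2 + 24·x^3 + 5·x^4 + 2·x^5)·Dx^3 + (-5 + x + 4·x^2 + 7·x^3 + 6·x^4 + 3·x^5 + x^6)·Dx^4  (order 4).
h: a_k = 0, -2, 1/2, 7/6, 3/4, 39/40, 4/3, 3121/1680, …
ICs: h(0) = 0, h′(0) = -2, h′′(0) = 1, h′′′(0) = 7.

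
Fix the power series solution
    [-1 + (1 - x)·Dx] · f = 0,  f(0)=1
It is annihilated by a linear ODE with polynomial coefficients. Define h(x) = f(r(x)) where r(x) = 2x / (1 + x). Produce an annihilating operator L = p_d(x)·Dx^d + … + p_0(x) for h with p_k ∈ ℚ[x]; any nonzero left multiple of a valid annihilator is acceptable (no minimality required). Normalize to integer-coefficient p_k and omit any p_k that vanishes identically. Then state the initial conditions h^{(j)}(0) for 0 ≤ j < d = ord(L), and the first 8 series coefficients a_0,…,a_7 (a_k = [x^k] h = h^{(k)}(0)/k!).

f: a_k = 1, 1, 1, 1, 1, 1, 1, 1, …
h₀=f(r): pull back L_f along r ⇒ L₀.
L = 2 + (-1 + x^2)·Dx  (order 1).
h: a_k = 1, 2, 2, 2, 2, 2, 2, 2, …
ICs: h(0) = 1.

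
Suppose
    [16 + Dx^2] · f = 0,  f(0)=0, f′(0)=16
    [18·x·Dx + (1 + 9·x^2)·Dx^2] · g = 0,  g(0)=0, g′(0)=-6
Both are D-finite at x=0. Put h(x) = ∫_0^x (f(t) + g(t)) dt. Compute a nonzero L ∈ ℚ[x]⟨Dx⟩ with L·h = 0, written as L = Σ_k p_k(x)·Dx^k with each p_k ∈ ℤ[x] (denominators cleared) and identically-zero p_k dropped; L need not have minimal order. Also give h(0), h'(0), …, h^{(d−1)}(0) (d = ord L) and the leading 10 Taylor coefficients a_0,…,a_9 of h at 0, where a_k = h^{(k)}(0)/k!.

f: a_k = 0, 16, 0, -128/3, 0, 512/15, 0, -4096/315, 0, 8192/2835, …
g: a_k = 0, -6, 0, 18, 0, -486/5, 0, 4374/7, 0, -4374, …
Sum ⇒ L₀ = lclm(L_f,L_g) in ℚ(x)⟨Dx⟩.
h=∫h₀ ⇒ L = L₀·Dx.
L = (-13248·x + 181440·x^3 + 186624·x^5)·Dx^2 + (-16 + 6048·x^2 + 66096·x^4 + 93312·x^6)·Dx^3 + (-828·x + 11340·x^3 + 11664·x^5)·Dx^4 + (-1 + 378·x^2 + 4131·x^4 + 5832·x^6)·Dx^5  (order 5).
h: a_k = 0, 0, 5, 0, -37/6, 0, -473/45, 0, 96367/1260, 0, …
ICs: h(0) = 0, h′(0) = 0, h′′(0) = 10, h′′′(0) = 0, h′′′′(0) = -148.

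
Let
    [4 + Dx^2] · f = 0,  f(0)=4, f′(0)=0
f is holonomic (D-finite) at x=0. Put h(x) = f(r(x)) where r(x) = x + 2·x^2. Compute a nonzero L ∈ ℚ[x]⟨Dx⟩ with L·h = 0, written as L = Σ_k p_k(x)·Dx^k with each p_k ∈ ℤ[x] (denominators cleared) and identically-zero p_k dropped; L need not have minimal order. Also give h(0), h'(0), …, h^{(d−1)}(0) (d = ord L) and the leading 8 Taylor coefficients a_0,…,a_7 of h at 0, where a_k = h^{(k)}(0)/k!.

L = (4 + 48·x + 192·x^2 + 256·x^3) - 4·Dx + (1 + 4·x)·Dx^2  (order 2).
h: a_k = 4, 0, -8, -32, -88/3, 64/3, 2864/45, 1216/15, …
ICs: h(0) = 4, h′(0) = 0.

f: a_k = 4, 0, -8, 0, 8/3, 0, -16/45, 0, …
Change of var in L_f (x↦r) gives L₀.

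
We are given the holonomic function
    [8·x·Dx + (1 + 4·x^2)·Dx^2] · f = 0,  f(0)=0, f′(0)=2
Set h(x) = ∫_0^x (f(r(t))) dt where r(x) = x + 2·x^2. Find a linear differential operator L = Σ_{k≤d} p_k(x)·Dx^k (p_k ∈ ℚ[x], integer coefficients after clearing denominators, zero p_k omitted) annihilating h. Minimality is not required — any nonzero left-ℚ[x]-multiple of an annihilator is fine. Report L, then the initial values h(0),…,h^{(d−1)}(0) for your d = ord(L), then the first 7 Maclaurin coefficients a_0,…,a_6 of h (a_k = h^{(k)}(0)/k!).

f: a_k = 0, 2, 0, -8/3, 0, 32/5, 0, …
Change of var in L_f (x↦r) gives L₀.
Integrate: L := L₀·Dx.
L = (-4 + 8·x + 64·x^2 + 192·x^3 + 192·x^4)·Dx^2 + (1 + 4·x + 4·x^2 + 32·x^3 + 80·x^4 + 64·x^5)·Dx^3  (order 3).
h: a_k = 0, 0, 1, 4/3, -2/3, -16/5, -64/15, …
ICs: h(0) = 0, h′(0) = 0, h′′(0) = 2.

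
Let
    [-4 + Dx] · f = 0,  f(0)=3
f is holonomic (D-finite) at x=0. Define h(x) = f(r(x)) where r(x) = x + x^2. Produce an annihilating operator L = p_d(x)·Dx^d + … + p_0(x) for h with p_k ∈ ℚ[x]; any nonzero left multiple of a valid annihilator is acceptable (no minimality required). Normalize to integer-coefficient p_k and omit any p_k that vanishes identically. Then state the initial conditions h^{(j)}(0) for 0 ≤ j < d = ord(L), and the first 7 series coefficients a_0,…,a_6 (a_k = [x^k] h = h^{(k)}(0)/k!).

L = (-4 - 8·x) + Dx  (order 1).
h: a_k = 3, 12, 36, 80, 152, 1248/5, 5536/15, …
ICs: h(0) = 3.

f: a_k = 3, 12, 24, 32, 32, 128/5, 256/15, …
Substitute x→r, Dx→(1/r')Dx; clear ⇒ L₀.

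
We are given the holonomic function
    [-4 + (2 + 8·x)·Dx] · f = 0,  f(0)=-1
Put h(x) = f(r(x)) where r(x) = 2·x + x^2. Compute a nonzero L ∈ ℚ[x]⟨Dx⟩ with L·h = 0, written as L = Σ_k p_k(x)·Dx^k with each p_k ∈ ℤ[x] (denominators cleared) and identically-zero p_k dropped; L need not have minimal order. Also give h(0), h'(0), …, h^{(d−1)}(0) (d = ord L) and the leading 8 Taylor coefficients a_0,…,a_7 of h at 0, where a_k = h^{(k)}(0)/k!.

f: a_k = -1, -2, 2, -4, 10, -28, 84, -264, …
L₀ from L_f via x↦r, Dx↦r'^{-1}Dx.
L = (-4 - 4·x) + (1 + 8·x + 4·x^2)·Dx  (order 1).
h: a_k = -1, -4, 6, -24, 114, -600, 3372, -19824, …
ICs: h(0) = -1.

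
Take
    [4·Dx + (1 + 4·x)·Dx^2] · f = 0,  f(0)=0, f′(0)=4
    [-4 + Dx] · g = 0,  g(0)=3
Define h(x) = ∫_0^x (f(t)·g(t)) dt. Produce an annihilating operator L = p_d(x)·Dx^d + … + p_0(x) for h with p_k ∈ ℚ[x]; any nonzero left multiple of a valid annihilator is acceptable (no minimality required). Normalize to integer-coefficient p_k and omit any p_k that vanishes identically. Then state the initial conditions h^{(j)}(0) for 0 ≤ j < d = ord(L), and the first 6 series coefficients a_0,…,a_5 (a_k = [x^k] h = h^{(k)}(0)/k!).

L = 64·x·Dx + (-4 - 32·x)·Dx^2 + (1 + 4·x)·Dx^3  (order 3).
h: a_k = 0, 0, 6, 8, 16, 0, …
ICs: h(0) = 0, h′(0) = 0, h′′(0) = 12.

f: a_k = 0, 4, -8, 64/3, -64, 1024/5, …
g: a_k = 3, 12, 24, 32, 32, 128/5, …
h₀=f·g: eliminate ⇒ L₀, order ≤ 2·1.
h=∫h₀ ⇒ L = L₀·Dx.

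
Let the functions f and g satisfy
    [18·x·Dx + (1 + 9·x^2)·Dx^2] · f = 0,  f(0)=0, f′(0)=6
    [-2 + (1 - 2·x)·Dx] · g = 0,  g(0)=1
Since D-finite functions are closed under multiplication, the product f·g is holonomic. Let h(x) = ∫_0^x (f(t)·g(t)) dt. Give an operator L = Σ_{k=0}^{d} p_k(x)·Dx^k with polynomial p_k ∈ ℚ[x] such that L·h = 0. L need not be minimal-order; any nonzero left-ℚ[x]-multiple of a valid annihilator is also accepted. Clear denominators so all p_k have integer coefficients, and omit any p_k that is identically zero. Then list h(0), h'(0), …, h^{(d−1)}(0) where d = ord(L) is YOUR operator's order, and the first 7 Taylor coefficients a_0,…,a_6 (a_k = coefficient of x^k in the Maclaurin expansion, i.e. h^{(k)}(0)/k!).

f: a_k = 0, 6, 0, -18, 0, 486/5, 0, …
g: a_k = 1, 2, 4, 8, 16, 32, 64, …
Sym-product of L_f,L_g gives L₀ (≤ ord 2).
Integrate: L := L₀·Dx.
L = 36·x·Dx + (4 - 18·x + 72·x^2)·Dx^2 + (-1 + 2·x - 9·x^2 + 18·x^3)·Dx^3  (order 3).
h: a_k = 0, 0, 3, 4, 3/2, 12/5, 101/5, …
ICs: h(0) = 0, h′(0) = 0, h′′(0) = 6.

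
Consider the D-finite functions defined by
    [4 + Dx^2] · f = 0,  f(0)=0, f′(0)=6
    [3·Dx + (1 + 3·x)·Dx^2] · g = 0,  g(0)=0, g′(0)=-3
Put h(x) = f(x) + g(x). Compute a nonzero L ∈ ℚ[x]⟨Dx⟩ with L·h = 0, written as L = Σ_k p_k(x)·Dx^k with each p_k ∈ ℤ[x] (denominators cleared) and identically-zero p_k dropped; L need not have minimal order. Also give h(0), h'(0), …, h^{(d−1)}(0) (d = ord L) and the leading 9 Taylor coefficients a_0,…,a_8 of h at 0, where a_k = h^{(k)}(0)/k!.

f: a_k = 0, 6, 0, -4, 0, 4/5, 0, -8/105, 0, …
g: a_k = 0, -3, 9/2, -9, 81/4, -243/5, 243/2, -2187/7, 6561/8, …
f+g: L₀ = lclm(L_f,L_g), ord ≤ 2+2.
L = (348 + 144·x + 216·x^2)·Dx + (44 + 180·x + 216·x^2 + 216·x^3)·Dx^2 + (87 + 36·x + 54·x^2)·Dx^3 + (11 + 45·x + 54·x^2 + 54·x^3)·Dx^4  (order 4).
h: a_k = 0, 3, 9/2, -13, 81/4, -239/5, 243/2, -32813/105, 6561/8, …
ICs: h(0) = 0, h′(0) = 3, h′′(0) = 9, h′′′(0) = -78.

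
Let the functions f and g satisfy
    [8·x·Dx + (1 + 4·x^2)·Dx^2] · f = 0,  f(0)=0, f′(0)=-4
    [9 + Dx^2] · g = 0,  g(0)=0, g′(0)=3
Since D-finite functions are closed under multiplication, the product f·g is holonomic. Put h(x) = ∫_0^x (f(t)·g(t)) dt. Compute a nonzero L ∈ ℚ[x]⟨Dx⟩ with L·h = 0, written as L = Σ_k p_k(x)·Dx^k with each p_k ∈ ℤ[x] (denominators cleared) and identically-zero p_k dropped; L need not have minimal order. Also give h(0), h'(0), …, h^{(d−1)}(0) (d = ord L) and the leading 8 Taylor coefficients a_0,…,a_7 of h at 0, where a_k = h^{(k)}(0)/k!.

f: a_k = 0, -4, 0, 16/3, 0, -64/5, 0, 256/7, …
g: a_k = 0, 3, 0, -9/2, 0, 81/40, 0, -243/560, …
L₀ := L_f ⊗_s L_g (sym. prod.), ord ≤ 4.
Integrate: L := L₀·Dx.
L = (2925 + 31536·x^2 + 95904·x^4 + 186624·x^6 + 186624·x^8)·Dx + (2448·x + 20160·x^3 + 62208·x^5 + 82944·x^7)·Dx^2 + (442 + 5088·x^2 + 19008·x^4 + 41472·x^6 + 41472·x^8)·Dx^3 + (272·x + 2240·x^3 + 6912·x^5 + 9216·x^7)·Dx^4 + (13 + 176·x^2 + 928·x^4 + 2304·x^6 + 2304·x^8)·Dx^5  (order 5).
h: a_k = 0, 0, 0, -4, 0, 34/5, 0, -141/14, …
ICs: h(0) = 0, h′(0) = 0, h′′(0) = 0, h′′′(0) = -24, h′′′′(0) = 0.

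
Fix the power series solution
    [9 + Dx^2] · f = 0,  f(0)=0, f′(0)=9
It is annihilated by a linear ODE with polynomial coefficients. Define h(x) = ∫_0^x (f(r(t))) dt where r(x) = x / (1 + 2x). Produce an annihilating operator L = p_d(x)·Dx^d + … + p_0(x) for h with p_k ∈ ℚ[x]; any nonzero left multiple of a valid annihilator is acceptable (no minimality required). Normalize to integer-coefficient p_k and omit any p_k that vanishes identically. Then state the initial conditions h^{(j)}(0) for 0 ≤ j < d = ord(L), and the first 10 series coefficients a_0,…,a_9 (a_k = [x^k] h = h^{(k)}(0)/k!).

f: a_k = 0, 9, 0, -27/2, 0, 243/40, 0, -729/560, 0, 729/4480, …
Substitute x→r, Dx→(1/r')Dx; clear ⇒ L₀.
Integrate: L := L₀·Dx.
L = 9·Dx + (4 + 24·x + 48·x^2 + 32·x^3)·Dx^2 + (1 + 8·x + 24·x^2 + 32·x^3 + 16·x^4)·Dx^3  (order 3).
h: a_k = 0, 0, 9/2, -6, 45/8, 9/5, -2319/80, 2925/28, -1288449/4480, 27721/40, …
ICs: h(0) = 0, h′(0) = 0, h′′(0) = 9.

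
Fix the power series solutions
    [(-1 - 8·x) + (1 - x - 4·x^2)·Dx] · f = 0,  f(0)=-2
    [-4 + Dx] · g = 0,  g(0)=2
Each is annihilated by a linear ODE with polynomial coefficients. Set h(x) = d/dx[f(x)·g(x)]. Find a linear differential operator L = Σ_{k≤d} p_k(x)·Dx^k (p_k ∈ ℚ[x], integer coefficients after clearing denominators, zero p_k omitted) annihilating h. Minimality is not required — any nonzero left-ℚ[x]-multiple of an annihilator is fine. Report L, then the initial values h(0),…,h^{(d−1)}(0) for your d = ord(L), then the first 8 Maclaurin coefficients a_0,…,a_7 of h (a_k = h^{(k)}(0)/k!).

f: a_k = -2, -2, -10, -18, -58, -130, -362, -882, …
g: a_k = 2, 8, 16, 64/3, 64/3, 256/15, 512/45, 2048/315, …
Product ⇒ symmetric product L₀, ord ≤ 1.
Derive L from L₀ (diff closure).
L = (34 + 48·x - 112·x^2 - 128·x^3 + 256·x^4) + (-5 + x + 40·x^2 - 64·x^4)·Dx  (order 1).
h: a_k = -20, -136, -572, -6064/3, -19532/3, -60232/3, -2698844/45, -55337056/315, …
ICs: h(0) = -20.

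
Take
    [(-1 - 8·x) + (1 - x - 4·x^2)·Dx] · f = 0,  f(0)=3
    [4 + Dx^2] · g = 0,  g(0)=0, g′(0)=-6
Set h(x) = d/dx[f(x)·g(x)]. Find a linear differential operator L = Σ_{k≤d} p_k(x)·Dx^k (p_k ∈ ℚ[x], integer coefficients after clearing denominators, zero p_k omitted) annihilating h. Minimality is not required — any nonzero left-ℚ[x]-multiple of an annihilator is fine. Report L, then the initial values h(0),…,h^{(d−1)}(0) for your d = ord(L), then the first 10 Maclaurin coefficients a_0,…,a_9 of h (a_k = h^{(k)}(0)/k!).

L = (18 - 8·x - 28·x^2 + 32·x^3 + 64·x^4) + (4 + 34·x + 24·x^2 + 64·x^3)·Dx + (-1 + x^2 + 8·x^3 + 16·x^4)·Dx^2  (order 2).
h: a_k = -18, -36, -234, -600, -2322, -31932/5, -102262/5, -2010224/35, -5942938/35, -4282556/9, …
ICs: h(0) = -18, h′(0) = -36.

f: a_k = 3, 3, 15, 27, 87, 195, 543, 1323, 3495, 8787, …
g: a_k = 0, -6, 0, 4, 0, -4/5, 0, 8/105, 0, -4/945, …
Product ⇒ symmetric product L₀, ord ≤ 2.
h₀' ⇒ L via d/dx closure of L₀.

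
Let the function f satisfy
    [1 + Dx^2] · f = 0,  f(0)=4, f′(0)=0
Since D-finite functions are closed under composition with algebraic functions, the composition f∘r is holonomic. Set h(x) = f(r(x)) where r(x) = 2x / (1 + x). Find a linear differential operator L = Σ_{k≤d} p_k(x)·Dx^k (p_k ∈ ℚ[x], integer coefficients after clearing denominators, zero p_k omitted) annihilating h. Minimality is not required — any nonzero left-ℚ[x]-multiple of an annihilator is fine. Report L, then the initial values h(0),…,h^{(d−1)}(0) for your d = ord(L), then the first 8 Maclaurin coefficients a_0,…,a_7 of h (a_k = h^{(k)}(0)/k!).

L = 4 + (2 + 6·x + 6·x^2 + 2·x^3)·Dx + (1 + 4·x + 6·x^2 + 4·x^3 + x^4)·Dx^2  (order 2).
h: a_k = 4, 0, -8, 16, -64/3, 64/3, -616/45, -16/5, …
ICs: h(0) = 4, h′(0) = 0.

f: a_k = 4, 0, -2, 0, 1/6, 0, -1/180, 0, …
L₀ from L_f via x↦r, Dx↦r'^{-1}Dx.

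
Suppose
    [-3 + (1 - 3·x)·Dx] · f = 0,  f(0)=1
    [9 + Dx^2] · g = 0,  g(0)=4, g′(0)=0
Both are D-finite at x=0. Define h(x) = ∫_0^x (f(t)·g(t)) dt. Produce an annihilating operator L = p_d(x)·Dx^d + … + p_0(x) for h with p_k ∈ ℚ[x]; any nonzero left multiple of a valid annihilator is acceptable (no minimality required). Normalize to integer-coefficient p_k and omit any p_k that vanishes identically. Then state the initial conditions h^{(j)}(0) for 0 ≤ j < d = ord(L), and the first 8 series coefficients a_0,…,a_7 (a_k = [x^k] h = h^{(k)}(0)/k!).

f: a_k = 1, 3, 9, 27, 81, 243, 729, 2187, …
g: a_k = 4, 0, -18, 0, 27/2, 0, -81/20, 0, …
L₀ := L_f ⊗_s L_g (sym. prod.), ord ≤ 2.
Integrate: L := L₀·Dx.
L = (-9 + 27·x)·Dx + 6·Dx^2 + (-1 + 3·x)·Dx^3  (order 3).
h: a_k = 0, 4, 6, 6, 27/2, 351/10, 351/4, 31509/140, …
ICs: h(0) = 0, h′(0) = 4, h′′(0) = 12.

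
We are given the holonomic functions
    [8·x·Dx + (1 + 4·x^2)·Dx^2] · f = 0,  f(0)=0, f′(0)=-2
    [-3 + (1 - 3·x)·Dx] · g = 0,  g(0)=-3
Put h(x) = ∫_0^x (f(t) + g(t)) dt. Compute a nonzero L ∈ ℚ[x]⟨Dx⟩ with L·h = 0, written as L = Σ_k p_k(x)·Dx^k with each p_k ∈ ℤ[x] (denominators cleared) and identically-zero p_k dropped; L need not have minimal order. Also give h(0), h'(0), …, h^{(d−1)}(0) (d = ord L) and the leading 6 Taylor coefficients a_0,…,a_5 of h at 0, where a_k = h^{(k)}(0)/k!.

f: a_k = 0, -2, 0, 8/3, 0, -32/5, …
g: a_k = -3, -9, -27, -81, -243, -729, …
Weyl lclm of L_f,L_g ⇒ L₀ (ord ≤ 3).
h=∫₀ˣh₀: take L = L₀·Dx.
L = (24 - 288·x - 288·x^2)·Dx^2 + (-31 + 24·x - 204·x^2 - 288·x^3)·Dx^3 + (3 - 5·x - 20·x^3 - 48·x^4)·Dx^4  (order 4).
h: a_k = 0, -3, -11/2, -9, -235/12, -243/5, …
ICs: h(0) = 0, h′(0) = -3, h′′(0) = -11, h′′′(0) = -54.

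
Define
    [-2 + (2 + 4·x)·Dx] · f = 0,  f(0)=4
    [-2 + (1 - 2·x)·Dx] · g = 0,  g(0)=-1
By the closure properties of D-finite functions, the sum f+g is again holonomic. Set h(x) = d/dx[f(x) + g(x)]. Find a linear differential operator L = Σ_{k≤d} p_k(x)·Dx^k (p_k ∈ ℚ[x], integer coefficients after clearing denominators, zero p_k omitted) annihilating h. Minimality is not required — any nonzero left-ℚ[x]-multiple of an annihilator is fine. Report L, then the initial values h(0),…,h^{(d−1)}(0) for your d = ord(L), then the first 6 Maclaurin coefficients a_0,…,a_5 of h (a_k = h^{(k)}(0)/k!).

L = (-36 - 24·x) + (-21 - 108·x - 84·x^2)·Dx + (5 + 6·x - 20·x^2 - 24·x^3)·Dx^2  (order 2).
h: a_k = 2, -12, -18, -74, -285/2, -831/2, …
ICs: h(0) = 2, h′(0) = -12.

f: a_k = 4, 4, -2, 2, -5/2, 7/2, …
g: a_k = -1, -2, -4, -8, -16, -32, …
Sum ⇒ L₀ = lclm(L_f,L_g) in ℚ(x)⟨Dx⟩.
h₀' ⇒ L via d/dx closure of L₀.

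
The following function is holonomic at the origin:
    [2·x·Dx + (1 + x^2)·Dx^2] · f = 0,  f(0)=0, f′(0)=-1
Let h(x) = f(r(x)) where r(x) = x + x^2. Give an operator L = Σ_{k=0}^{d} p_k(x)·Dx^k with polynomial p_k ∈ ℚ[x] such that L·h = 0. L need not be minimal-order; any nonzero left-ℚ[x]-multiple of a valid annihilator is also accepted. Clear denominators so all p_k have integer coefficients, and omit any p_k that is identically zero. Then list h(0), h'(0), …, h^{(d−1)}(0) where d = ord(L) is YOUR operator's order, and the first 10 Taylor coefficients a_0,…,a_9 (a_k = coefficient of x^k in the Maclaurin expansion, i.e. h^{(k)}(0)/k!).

L = (-2 + 2·x + 8·x^2 + 12·x^3 + 6·x^4)·Dx + (1 + 2·x + x^2 + 4·x^3 + 5·x^4 + 2·x^5)·Dx^2  (order 2).
h: a_k = 0, -1, -1, 1/3, 1, 4/5, -2/3, -13/7, -1, 17/9, …
ICs: h(0) = 0, h′(0) = -1.

f: a_k = 0, -1, 0, 1/3, 0, -1/5, 0, 1/7, 0, -1/9, …
h₀=f(r): pull back L_f along r ⇒ L₀.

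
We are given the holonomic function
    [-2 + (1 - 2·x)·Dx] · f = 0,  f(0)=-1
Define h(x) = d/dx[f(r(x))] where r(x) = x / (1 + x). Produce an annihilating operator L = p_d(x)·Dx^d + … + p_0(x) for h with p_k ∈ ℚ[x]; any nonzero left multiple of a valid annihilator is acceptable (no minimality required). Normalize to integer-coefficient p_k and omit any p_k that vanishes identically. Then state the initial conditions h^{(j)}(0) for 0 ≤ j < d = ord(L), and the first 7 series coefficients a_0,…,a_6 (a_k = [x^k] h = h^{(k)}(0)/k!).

f: a_k = -1, -2, -4, -8, -16, -32, -64, …
Change of var in L_f (x↦r) gives L₀.
h=h₀': d/dx-closure on L₀ ⇒ L.
L = 2 + (-1 + x)·Dx  (order 1).
h: a_k = -2, -4, -6, -8, -10, -12, -14, …
ICs: h(0) = -2.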